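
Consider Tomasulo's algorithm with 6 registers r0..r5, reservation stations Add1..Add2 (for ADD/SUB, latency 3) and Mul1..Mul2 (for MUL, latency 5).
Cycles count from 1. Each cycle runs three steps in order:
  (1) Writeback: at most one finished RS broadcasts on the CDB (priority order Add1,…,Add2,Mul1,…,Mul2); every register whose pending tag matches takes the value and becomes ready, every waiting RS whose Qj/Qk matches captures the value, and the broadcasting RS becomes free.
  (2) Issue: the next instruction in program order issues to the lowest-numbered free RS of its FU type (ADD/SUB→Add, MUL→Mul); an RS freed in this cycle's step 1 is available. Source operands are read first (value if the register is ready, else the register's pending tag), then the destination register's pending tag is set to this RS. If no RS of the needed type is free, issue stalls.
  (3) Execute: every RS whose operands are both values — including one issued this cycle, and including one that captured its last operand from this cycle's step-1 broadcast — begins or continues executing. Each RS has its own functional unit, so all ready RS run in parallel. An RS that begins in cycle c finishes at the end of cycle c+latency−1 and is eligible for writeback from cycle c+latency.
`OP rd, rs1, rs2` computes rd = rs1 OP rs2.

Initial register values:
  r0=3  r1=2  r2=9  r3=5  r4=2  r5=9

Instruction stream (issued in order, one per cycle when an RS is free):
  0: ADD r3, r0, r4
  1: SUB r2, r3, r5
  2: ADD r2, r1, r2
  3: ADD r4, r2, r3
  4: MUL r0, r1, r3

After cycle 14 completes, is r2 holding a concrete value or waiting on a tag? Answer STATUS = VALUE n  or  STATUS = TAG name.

c1: issue ADD r3<-Add1 | r0:3,r1:2,r2:9,r3:Add1,r4:2,r5:9
c2: issue SUB r2<-Add2 | r0:3,r1:2,r2:Add2,r3:Add1,r4:2,r5:9
c3: stall | r0:3,r1:2,r2:Add2,r3:Add1,r4:2,r5:9
c4: CDB Add1=5; issue ADD r2<-Add1 | r0:3,r1:2,r2:Add1,r3:5,r4:2,r5:9
c5: stall | r0:3,r1:2,r2:Add1,r3:5,r4:2,r5:9
c6: stall | r0:3,r1:2,r2:Add1,r3:5,r4:2,r5:9
c7: CDB Add2=-4; issue ADD r4<-Add2 | r0:3,r1:2,r2:Add1,r3:5,r4:Add2,r5:9
c8: issue MUL r0<-Mul1 | r0:Mul1,r1:2,r2:Add1,r3:5,r4:Add2,r5:9
c9: - | r0:Mul1,r1:2,r2:Add1,r3:5,r4:Add2,r5:9
c10: CDB Add1=-2 | r0:Mul1,r1:2,r2:-2,r3:5,r4:Add2,r5:9
c11: - | r0:Mul1,r1:2,r2:-2,r3:5,r4:Add2,r5:9
c12: - | r0:Mul1,r1:2,r2:-2,r3:5,r4:Add2,r5:9
c13: CDB Add2=3 | r0:Mul1,r1:2,r2:-2,r3:5,r4:3,r5:9
c14: CDB Mul1=10 | r0:10,r1:2,r2:-2,r3:5,r4:3,r5:9

STATUS = VALUE -2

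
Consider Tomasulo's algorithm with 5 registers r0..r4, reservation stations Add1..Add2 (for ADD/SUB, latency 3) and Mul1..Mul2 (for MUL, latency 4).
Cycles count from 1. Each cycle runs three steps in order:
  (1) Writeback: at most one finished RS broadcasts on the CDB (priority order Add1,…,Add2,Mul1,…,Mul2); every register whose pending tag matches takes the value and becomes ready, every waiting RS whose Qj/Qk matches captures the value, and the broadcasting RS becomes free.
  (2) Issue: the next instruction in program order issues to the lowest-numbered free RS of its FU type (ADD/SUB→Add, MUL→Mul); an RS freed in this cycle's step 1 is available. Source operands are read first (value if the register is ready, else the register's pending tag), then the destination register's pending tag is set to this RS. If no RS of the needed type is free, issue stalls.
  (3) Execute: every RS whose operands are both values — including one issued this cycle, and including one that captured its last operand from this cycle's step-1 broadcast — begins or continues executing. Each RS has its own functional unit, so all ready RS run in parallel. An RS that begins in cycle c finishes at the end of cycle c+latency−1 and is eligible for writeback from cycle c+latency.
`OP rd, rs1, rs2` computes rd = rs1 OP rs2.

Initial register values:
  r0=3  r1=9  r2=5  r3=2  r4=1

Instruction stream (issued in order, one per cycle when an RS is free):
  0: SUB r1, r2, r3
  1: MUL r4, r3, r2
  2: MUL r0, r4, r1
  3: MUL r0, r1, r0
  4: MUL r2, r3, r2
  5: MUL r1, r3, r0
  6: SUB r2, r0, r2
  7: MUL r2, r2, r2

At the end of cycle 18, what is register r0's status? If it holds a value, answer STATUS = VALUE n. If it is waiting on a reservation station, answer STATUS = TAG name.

STATUS = VALUE 90

cycle 1: issue SUB r1<-Add1 // r0:3,r1:Add1,r2:5,r3:2,r4:1
cycle 2: issue MUL r4<-Mul1 // r0:3,r1:Add1,r2:5,r3:2,r4:Mul1
cycle 3: issue MUL r0<-Mul2 // r0:Mul2,r1:Add1,r2:5,r3:2,r4:Mul1
cycle 4: CDB Add1=3; stall // r0:Mul2,r1:3,r2:5,r3:2,r4:Mul1
cycle 5: stall // r0:Mul2,r1:3,r2:5,r3:2,r4:Mul1
cycle 6: CDB Mul1=10; issue MUL r0<-Mul1 // r0:Mul1,r1:3,r2:5,r3:2,r4:10
cycle 7: stall // r0:Mul1,r1:3,r2:5,r3:2,r4:10
cycle 8: stall // r0:Mul1,r1:3,r2:5,r3:2,r4:10
cycle 9: stall // r0:Mul1,r1:3,r2:5,r3:2,r4:10
cycle 10: CDB Mul2=30; issue MUL r2<-Mul2 // r0:Mul1,r1:3,r2:Mul2,r3:2,r4:10
cycle 11: stall // r0:Mul1,r1:3,r2:Mul2,r3:2,r4:10
cycle 12: stall // r0:Mul1,r1:3,r2:Mul2,r3:2,r4:10
cycle 13: stall // r0:Mul1,r1:3,r2:Mul2,r3:2,r4:10
cycle 14: CDB Mul1=90; issue MUL r1<-Mul1 // r0:90,r1:Mul1,r2:Mul2,r3:2,r4:10
cycle 15: CDB Mul2=10; issue SUB r2<-Add1 // r0:90,r1:Mul1,r2:Add1,r3:2,r4:10
cycle 16: issue MUL r2<-Mul2 // r0:90,r1:Mul1,r2:Mul2,r3:2,r4:10
cycle 17: - // r0:90,r1:Mul1,r2:Mul2,r3:2,r4:10
cycle 18: CDB Add1=80 // r0:90,r1:Mul1,r2:Mul2,r3:2,r4:10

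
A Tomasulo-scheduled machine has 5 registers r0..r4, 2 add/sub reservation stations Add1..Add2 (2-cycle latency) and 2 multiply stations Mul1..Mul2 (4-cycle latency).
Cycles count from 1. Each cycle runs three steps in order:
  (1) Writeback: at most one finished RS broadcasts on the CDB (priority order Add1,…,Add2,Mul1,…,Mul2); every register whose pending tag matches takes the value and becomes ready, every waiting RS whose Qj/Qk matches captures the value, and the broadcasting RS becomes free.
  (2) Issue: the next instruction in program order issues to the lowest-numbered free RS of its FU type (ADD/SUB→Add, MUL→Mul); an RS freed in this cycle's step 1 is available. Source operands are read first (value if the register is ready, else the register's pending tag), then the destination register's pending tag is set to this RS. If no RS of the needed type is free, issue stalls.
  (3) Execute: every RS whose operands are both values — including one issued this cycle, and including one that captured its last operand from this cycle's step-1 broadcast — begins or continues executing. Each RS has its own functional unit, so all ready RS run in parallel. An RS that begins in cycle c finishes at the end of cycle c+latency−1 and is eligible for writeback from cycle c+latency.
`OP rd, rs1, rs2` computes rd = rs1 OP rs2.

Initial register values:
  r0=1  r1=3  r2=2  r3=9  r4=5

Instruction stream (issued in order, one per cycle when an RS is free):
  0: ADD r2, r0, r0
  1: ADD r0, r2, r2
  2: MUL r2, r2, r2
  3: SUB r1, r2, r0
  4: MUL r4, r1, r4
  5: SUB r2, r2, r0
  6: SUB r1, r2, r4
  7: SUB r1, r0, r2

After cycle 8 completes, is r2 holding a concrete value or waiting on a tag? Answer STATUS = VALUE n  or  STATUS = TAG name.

STATUS = TAG Add2

cycle 1: issue ADD r2<-Add1 // r0:1,r1:3,r2:Add1,r3:9,r4:5
cycle 2: issue ADD r0<-Add2 // r0:Add2,r1:3,r2:Add1,r3:9,r4:5
cycle 3: CDB Add1=2; issue MUL r2<-Mul1 // r0:Add2,r1:3,r2:Mul1,r3:9,r4:5
cycle 4: issue SUB r1<-Add1 // r0:Add2,r1:Add1,r2:Mul1,r3:9,r4:5
cycle 5: CDB Add2=4; issue MUL r4<-Mul2 // r0:4,r1:Add1,r2:Mul1,r3:9,r4:Mul2
cycle 6: issue SUB r2<-Add2 // r0:4,r1:Add1,r2:Add2,r3:9,r4:Mul2
cycle 7: CDB Mul1=4; stall // r0:4,r1:Add1,r2:Add2,r3:9,r4:Mul2
cycle 8: stall // r0:4,r1:Add1,r2:Add2,r3:9,r4:Mul2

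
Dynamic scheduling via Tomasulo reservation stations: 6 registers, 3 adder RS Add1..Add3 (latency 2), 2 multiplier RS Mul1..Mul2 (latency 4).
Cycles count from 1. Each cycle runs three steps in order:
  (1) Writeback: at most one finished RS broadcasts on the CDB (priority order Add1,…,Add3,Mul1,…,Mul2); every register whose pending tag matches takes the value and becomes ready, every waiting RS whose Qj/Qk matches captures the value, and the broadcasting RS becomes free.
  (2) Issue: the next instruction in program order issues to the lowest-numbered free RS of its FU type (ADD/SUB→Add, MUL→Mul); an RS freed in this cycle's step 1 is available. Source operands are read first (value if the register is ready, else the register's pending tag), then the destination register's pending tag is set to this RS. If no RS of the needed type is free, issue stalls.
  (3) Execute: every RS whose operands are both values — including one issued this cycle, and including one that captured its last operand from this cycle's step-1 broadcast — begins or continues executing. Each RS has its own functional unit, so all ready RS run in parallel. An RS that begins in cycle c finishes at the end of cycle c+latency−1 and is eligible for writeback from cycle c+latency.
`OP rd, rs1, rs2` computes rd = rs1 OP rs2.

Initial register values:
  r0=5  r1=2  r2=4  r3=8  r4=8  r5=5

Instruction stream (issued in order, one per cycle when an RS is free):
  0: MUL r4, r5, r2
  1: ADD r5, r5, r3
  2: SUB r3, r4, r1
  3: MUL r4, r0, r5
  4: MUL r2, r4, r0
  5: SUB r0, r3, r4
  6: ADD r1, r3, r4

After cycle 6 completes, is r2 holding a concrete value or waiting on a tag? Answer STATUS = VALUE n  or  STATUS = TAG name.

  c1: issue MUL r4<-Mul1  regs: r0:5,r1:2,r2:4,r3:8,r4:Mul1,r5:5
  c2: issue ADD r5<-Add1  regs: r0:5,r1:2,r2:4,r3:8,r4:Mul1,r5:Add1
  c3: issue SUB r3<-Add2  regs: r0:5,r1:2,r2:4,r3:Add2,r4:Mul1,r5:Add1
  c4: CDB Add1=13; issue MUL r4<-Mul2  regs: r0:5,r1:2,r2:4,r3:Add2,r4:Mul2,r5:13
  c5: CDB Mul1=20; issue MUL r2<-Mul1  regs: r0:5,r1:2,r2:Mul1,r3:Add2,r4:Mul2,r5:13
  c6: issue SUB r0<-Add1  regs: r0:Add1,r1:2,r2:Mul1,r3:Add2,r4:Mul2,r5:13

STATUS = TAG Mul1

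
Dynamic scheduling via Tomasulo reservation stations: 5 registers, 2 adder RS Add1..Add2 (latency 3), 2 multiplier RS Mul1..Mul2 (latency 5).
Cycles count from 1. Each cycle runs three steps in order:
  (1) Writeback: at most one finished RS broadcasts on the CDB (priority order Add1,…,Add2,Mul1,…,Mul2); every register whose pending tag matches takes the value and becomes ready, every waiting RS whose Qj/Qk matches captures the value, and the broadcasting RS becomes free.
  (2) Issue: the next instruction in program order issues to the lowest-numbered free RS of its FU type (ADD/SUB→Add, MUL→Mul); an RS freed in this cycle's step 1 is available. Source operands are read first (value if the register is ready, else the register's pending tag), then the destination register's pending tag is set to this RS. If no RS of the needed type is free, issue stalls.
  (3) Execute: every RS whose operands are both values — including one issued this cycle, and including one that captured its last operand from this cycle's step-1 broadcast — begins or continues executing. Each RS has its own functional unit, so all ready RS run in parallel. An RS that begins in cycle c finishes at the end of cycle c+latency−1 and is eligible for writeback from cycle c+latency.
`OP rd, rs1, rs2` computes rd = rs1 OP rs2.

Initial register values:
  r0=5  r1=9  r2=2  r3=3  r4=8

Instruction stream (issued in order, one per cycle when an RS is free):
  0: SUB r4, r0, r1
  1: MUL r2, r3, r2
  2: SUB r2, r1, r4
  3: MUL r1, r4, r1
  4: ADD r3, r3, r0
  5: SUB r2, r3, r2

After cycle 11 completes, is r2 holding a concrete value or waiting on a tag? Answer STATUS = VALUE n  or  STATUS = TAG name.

c1: issue SUB r4<-Add1 | r0:5,r1:9,r2:2,r3:3,r4:Add1
c2: issue MUL r2<-Mul1 | r0:5,r1:9,r2:Mul1,r3:3,r4:Add1
c3: issue SUB r2<-Add2 | r0:5,r1:9,r2:Add2,r3:3,r4:Add1
c4: CDB Add1=-4; issue MUL r1<-Mul2 | r0:5,r1:Mul2,r2:Add2,r3:3,r4:-4
c5: issue ADD r3<-Add1 | r0:5,r1:Mul2,r2:Add2,r3:Add1,r4:-4
c6: stall | r0:5,r1:Mul2,r2:Add2,r3:Add1,r4:-4
c7: CDB Add2=13; issue SUB r2<-Add2 | r0:5,r1:Mul2,r2:Add2,r3:Add1,r4:-4
c8: CDB Add1=8 | r0:5,r1:Mul2,r2:Add2,r3:8,r4:-4
c9: CDB Mul1=6 | r0:5,r1:Mul2,r2:Add2,r3:8,r4:-4
c10: CDB Mul2=-36 | r0:5,r1:-36,r2:Add2,r3:8,r4:-4
c11: CDB Add2=-5 | r0:5,r1:-36,r2:-5,r3:8,r4:-4

STATUS = VALUE -5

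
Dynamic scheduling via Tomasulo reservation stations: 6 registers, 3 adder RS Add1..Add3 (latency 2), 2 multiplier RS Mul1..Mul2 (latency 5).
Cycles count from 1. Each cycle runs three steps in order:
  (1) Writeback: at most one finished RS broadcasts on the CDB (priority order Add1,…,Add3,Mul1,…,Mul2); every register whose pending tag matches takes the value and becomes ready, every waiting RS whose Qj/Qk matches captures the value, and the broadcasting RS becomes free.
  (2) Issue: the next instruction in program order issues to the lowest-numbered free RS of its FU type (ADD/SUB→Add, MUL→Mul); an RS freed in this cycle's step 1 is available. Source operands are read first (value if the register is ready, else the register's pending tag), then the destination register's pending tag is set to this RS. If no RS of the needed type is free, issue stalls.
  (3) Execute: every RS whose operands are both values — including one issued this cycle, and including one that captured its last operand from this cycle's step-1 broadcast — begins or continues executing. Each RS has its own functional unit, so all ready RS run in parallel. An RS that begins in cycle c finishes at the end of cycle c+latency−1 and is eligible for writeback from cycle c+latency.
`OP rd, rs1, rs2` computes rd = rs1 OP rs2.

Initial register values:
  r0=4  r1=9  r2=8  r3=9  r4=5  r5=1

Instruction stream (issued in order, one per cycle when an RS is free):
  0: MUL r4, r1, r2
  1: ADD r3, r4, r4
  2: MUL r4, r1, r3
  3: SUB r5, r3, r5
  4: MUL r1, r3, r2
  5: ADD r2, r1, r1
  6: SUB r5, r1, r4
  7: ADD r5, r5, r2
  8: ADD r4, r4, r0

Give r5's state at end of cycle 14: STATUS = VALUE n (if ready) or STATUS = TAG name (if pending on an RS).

STATUS = TAG Add2

c1: issue MUL r4<-Mul1 | r0:4,r1:9,r2:8,r3:9,r4:Mul1,r5:1
c2: issue ADD r3<-Add1 | r0:4,r1:9,r2:8,r3:Add1,r4:Mul1,r5:1
c3: issue MUL r4<-Mul2 | r0:4,r1:9,r2:8,r3:Add1,r4:Mul2,r5:1
c4: issue SUB r5<-Add2 | r0:4,r1:9,r2:8,r3:Add1,r4:Mul2,r5:Add2
c5: stall | r0:4,r1:9,r2:8,r3:Add1,r4:Mul2,r5:Add2
c6: CDB Mul1=72; issue MUL r1<-Mul1 | r0:4,r1:Mul1,r2:8,r3:Add1,r4:Mul2,r5:Add2
c7: issue ADD r2<-Add3 | r0:4,r1:Mul1,r2:Add3,r3:Add1,r4:Mul2,r5:Add2
c8: CDB Add1=144; issue SUB r5<-Add1 | r0:4,r1:Mul1,r2:Add3,r3:144,r4:Mul2,r5:Add1
c9: stall | r0:4,r1:Mul1,r2:Add3,r3:144,r4:Mul2,r5:Add1
c10: CDB Add2=143; issue ADD r5<-Add2 | r0:4,r1:Mul1,r2:Add3,r3:144,r4:Mul2,r5:Add2
c11: stall | r0:4,r1:Mul1,r2:Add3,r3:144,r4:Mul2,r5:Add2
c12: stall | r0:4,r1:Mul1,r2:Add3,r3:144,r4:Mul2,r5:Add2
c13: CDB Mul1=1152; stall | r0:4,r1:1152,r2:Add3,r3:144,r4:Mul2,r5:Add2
c14: CDB Mul2=1296; stall | r0:4,r1:1152,r2:Add3,r3:144,r4:1296,r5:Add2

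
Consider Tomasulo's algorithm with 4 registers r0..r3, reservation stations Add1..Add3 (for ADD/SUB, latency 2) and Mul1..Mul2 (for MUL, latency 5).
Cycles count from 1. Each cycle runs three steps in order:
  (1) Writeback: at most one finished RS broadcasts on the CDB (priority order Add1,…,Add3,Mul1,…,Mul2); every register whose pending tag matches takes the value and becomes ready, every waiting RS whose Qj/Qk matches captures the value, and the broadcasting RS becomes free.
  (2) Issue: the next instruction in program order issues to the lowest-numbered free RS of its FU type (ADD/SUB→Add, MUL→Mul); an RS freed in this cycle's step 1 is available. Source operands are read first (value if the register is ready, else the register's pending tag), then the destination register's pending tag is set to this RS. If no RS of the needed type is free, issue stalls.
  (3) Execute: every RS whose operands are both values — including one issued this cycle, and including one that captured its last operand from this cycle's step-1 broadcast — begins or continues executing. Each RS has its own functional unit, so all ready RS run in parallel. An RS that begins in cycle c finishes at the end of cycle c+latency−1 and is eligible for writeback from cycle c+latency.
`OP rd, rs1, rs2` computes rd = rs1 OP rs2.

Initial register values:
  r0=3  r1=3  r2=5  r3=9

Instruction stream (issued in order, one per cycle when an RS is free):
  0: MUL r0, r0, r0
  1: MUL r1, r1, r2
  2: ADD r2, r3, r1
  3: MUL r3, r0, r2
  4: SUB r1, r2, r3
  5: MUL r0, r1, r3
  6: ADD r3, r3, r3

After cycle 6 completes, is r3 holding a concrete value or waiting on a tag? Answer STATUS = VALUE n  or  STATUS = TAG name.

  c1: issue MUL r0<-Mul1  regs: r0:Mul1,r1:3,r2:5,r3:9
  c2: issue MUL r1<-Mul2  regs: r0:Mul1,r1:Mul2,r2:5,r3:9
  c3: issue ADD r2<-Add1  regs: r0:Mul1,r1:Mul2,r2:Add1,r3:9
  c4: stall  regs: r0:Mul1,r1:Mul2,r2:Add1,r3:9
  c5: stall  regs: r0:Mul1,r1:Mul2,r2:Add1,r3:9
  c6: CDB Mul1=9; issue MUL r3<-Mul1  regs: r0:9,r1:Mul2,r2:Add1,r3:Mul1

STATUS = TAG Mul1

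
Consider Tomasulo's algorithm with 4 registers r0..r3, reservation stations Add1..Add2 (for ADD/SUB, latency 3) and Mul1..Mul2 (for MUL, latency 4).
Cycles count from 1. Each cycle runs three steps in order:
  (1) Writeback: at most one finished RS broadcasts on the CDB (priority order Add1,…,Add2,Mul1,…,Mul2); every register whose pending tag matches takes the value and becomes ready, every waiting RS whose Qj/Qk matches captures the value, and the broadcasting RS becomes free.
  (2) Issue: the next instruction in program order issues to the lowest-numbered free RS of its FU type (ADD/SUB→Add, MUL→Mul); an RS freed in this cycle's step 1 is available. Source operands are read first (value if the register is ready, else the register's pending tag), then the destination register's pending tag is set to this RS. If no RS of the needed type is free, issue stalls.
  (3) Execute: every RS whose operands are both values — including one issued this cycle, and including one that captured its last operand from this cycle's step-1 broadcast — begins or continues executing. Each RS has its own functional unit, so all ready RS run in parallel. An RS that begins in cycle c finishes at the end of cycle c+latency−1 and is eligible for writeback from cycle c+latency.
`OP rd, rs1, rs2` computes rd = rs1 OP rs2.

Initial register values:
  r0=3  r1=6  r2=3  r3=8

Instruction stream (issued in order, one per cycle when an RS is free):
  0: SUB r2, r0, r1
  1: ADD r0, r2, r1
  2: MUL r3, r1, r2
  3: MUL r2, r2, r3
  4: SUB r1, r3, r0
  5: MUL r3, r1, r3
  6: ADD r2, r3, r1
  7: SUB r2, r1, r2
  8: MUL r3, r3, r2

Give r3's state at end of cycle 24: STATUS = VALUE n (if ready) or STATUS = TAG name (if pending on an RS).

  c1: issue SUB r2<-Add1  regs: r0:3,r1:6,r2:Add1,r3:8
  c2: issue ADD r0<-Add2  regs: r0:Add2,r1:6,r2:Add1,r3:8
  c3: issue MUL r3<-Mul1  regs: r0:Add2,r1:6,r2:Add1,r3:Mul1
  c4: CDB Add1=-3; issue MUL r2<-Mul2  regs: r0:Add2,r1:6,r2:Mul2,r3:Mul1
  c5: issue SUB r1<-Add1  regs: r0:Add2,r1:Add1,r2:Mul2,r3:Mul1
  c6: stall  regs: r0:Add2,r1:Add1,r2:Mul2,r3:Mul1
  c7: CDB Add2=3; stall  regs: r0:3,r1:Add1,r2:Mul2,r3:Mul1
  c8: CDB Mul1=-18; issue MUL r3<-Mul1  regs: r0:3,r1:Add1,r2:Mul2,r3:Mul1
  c9: issue ADD r2<-Add2  regs: r0:3,r1:Add1,r2:Add2,r3:Mul1
  c10: stall  regs: r0:3,r1:Add1,r2:Add2,r3:Mul1
  c11: CDB Add1=-21; issue SUB r2<-Add1  regs: r0:3,r1:-21,r2:Add1,r3:Mul1
  c12: CDB Mul2=54; issue MUL r3<-Mul2  regs: r0:3,r1:-21,r2:Add1,r3:Mul2
  c13: -  regs: r0:3,r1:-21,r2:Add1,r3:Mul2
  c14: -  regs: r0:3,r1:-21,r2:Add1,r3:Mul2
  c15: CDB Mul1=378  regs: r0:3,r1:-21,r2:Add1,r3:Mul2
  c16: -  regs: r0:3,r1:-21,r2:Add1,r3:Mul2
  c17: -  regs: r0:3,r1:-21,r2:Add1,r3:Mul2
  c18: CDB Add2=357  regs: r0:3,r1:-21,r2:Add1,r3:Mul2
  c19: -  regs: r0:3,r1:-21,r2:Add1,r3:Mul2
  c20: -  regs: r0:3,r1:-21,r2:Add1,r3:Mul2
  c21: CDB Add1=-378  regs: r0:3,r1:-21,r2:-378,r3:Mul2
  c22: -  regs: r0:3,r1:-21,r2:-378,r3:Mul2
  c23: -  regs: r0:3,r1:-21,r2:-378,r3:Mul2
  c24: -  regs: r0:3,r1:-21,r2:-378,r3:Mul2

STATUS = TAG Mul2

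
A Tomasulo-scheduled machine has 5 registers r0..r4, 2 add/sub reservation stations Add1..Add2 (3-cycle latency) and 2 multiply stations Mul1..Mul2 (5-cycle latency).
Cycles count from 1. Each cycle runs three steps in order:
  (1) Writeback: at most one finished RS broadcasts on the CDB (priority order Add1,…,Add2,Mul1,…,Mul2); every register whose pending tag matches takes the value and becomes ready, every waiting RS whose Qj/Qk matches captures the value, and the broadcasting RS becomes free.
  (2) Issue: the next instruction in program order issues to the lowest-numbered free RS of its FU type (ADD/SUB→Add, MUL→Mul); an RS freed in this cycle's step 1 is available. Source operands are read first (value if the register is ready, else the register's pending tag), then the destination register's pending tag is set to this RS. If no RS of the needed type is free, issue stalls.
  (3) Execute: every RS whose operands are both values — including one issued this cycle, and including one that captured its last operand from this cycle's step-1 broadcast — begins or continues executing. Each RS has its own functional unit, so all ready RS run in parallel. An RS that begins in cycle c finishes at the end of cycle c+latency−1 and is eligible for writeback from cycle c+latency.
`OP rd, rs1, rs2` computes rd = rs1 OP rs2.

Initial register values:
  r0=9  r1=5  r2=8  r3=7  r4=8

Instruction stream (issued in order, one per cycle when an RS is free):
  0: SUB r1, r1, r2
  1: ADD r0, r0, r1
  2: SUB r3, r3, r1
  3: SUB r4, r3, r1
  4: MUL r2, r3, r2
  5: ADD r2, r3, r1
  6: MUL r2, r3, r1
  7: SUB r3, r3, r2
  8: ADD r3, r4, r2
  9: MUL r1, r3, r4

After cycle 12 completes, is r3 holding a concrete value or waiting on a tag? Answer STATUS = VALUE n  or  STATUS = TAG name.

  c1: issue SUB r1<-Add1  regs: r0:9,r1:Add1,r2:8,r3:7,r4:8
  c2: issue ADD r0<-Add2  regs: r0:Add2,r1:Add1,r2:8,r3:7,r4:8
  c3: stall  regs: r0:Add2,r1:Add1,r2:8,r3:7,r4:8
  c4: CDB Add1=-3; issue SUB r3<-Add1  regs: r0:Add2,r1:-3,r2:8,r3:Add1,r4:8
  c5: stall  regs: r0:Add2,r1:-3,r2:8,r3:Add1,r4:8
  c6: stall  regs: r0:Add2,r1:-3,r2:8,r3:Add1,r4:8
  c7: CDB Add1=10; issue SUB r4<-Add1  regs: r0:Add2,r1:-3,r2:8,r3:10,r4:Add1
  c8: CDB Add2=6; issue MUL r2<-Mul1  regs: r0:6,r1:-3,r2:Mul1,r3:10,r4:Add1
  c9: issue ADD r2<-Add2  regs: r0:6,r1:-3,r2:Add2,r3:10,r4:Add1
  c10: CDB Add1=13; issue MUL r2<-Mul2  regs: r0:6,r1:-3,r2:Mul2,r3:10,r4:13
  c11: issue SUB r3<-Add1  regs: r0:6,r1:-3,r2:Mul2,r3:Add1,r4:13
  c12: CDB Add2=7; issue ADD r3<-Add2  regs: r0:6,r1:-3,r2:Mul2,r3:Add2,r4:13

STATUS = TAG Add2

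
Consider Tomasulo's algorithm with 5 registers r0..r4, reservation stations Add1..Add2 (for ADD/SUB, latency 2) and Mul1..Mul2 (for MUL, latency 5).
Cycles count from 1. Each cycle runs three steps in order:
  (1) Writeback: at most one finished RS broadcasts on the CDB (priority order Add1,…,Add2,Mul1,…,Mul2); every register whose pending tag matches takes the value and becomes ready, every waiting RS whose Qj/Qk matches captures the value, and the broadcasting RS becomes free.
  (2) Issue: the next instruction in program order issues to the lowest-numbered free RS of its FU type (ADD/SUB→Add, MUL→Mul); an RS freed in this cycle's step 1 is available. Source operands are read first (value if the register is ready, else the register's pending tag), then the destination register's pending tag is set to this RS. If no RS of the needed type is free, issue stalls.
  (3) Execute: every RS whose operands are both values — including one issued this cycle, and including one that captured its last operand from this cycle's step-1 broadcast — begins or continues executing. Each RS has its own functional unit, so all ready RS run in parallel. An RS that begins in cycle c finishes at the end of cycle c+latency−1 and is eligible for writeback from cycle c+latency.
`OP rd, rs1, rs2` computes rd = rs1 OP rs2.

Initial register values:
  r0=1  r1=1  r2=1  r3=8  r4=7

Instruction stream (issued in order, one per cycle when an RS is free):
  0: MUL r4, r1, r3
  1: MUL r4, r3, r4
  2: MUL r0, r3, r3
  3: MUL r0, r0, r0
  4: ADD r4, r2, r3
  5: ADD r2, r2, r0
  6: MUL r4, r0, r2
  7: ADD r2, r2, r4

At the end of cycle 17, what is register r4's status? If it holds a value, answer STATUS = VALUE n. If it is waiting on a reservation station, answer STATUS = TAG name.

c1: issue MUL r4<-Mul1 | r0:1,r1:1,r2:1,r3:8,r4:Mul1
c2: issue MUL r4<-Mul2 | r0:1,r1:1,r2:1,r3:8,r4:Mul2
c3: stall | r0:1,r1:1,r2:1,r3:8,r4:Mul2
c4: stall | r0:1,r1:1,r2:1,r3:8,r4:Mul2
c5: stall | r0:1,r1:1,r2:1,r3:8,r4:Mul2
c6: CDB Mul1=8; issue MUL r0<-Mul1 | r0:Mul1,r1:1,r2:1,r3:8,r4:Mul2
c7: stall | r0:Mul1,r1:1,r2:1,r3:8,r4:Mul2
c8: stall | r0:Mul1,r1:1,r2:1,r3:8,r4:Mul2
c9: stall | r0:Mul1,r1:1,r2:1,r3:8,r4:Mul2
c10: stall | r0:Mul1,r1:1,r2:1,r3:8,r4:Mul2
c11: CDB Mul1=64; issue MUL r0<-Mul1 | r0:Mul1,r1:1,r2:1,r3:8,r4:Mul2
c12: CDB Mul2=64; issue ADD r4<-Add1 | r0:Mul1,r1:1,r2:1,r3:8,r4:Add1
c13: issue ADD r2<-Add2 | r0:Mul1,r1:1,r2:Add2,r3:8,r4:Add1
c14: CDB Add1=9; issue MUL r4<-Mul2 | r0:Mul1,r1:1,r2:Add2,r3:8,r4:Mul2
c15: issue ADD r2<-Add1 | r0:Mul1,r1:1,r2:Add1,r3:8,r4:Mul2
c16: CDB Mul1=4096 | r0:4096,r1:1,r2:Add1,r3:8,r4:Mul2
c17: - | r0:4096,r1:1,r2:Add1,r3:8,r4:Mul2

STATUS = TAG Mul2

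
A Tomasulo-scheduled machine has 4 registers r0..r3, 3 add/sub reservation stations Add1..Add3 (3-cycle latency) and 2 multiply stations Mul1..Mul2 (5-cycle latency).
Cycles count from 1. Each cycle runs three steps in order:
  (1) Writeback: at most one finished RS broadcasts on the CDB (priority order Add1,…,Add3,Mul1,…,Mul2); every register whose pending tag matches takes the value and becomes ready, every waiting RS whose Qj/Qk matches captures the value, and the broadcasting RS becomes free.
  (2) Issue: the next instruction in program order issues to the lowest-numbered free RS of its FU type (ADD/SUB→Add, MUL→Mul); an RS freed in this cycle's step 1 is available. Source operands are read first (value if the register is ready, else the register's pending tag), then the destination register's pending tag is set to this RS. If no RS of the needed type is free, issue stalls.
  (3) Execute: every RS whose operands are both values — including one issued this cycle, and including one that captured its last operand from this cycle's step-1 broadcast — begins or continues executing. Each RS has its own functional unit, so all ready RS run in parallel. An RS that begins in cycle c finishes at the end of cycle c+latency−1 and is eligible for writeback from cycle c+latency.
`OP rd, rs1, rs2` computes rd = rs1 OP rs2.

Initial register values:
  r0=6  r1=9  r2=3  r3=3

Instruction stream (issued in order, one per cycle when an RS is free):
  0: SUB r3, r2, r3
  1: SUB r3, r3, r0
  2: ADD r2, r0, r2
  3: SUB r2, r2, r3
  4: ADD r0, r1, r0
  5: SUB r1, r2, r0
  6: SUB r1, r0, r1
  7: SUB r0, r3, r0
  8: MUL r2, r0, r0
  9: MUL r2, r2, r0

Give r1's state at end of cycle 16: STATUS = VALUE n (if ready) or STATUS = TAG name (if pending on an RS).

c1: issue SUB r3<-Add1 | r0:6,r1:9,r2:3,r3:Add1
c2: issue SUB r3<-Add2 | r0:6,r1:9,r2:3,r3:Add2
c3: issue ADD r2<-Add3 | r0:6,r1:9,r2:Add3,r3:Add2
c4: CDB Add1=0; issue SUB r2<-Add1 | r0:6,r1:9,r2:Add1,r3:Add2
c5: stall | r0:6,r1:9,r2:Add1,r3:Add2
c6: CDB Add3=9; issue ADD r0<-Add3 | r0:Add3,r1:9,r2:Add1,r3:Add2
c7: CDB Add2=-6; issue SUB r1<-Add2 | r0:Add3,r1:Add2,r2:Add1,r3:-6
c8: stall | r0:Add3,r1:Add2,r2:Add1,r3:-6
c9: CDB Add3=15; issue SUB r1<-Add3 | r0:15,r1:Add3,r2:Add1,r3:-6
c10: CDB Add1=15; issue SUB r0<-Add1 | r0:Add1,r1:Add3,r2:15,r3:-6
c11: issue MUL r2<-Mul1 | r0:Add1,r1:Add3,r2:Mul1,r3:-6
c12: issue MUL r2<-Mul2 | r0:Add1,r1:Add3,r2:Mul2,r3:-6
c13: CDB Add1=-21 | r0:-21,r1:Add3,r2:Mul2,r3:-6
c14: CDB Add2=0 | r0:-21,r1:Add3,r2:Mul2,r3:-6
c15: - | r0:-21,r1:Add3,r2:Mul2,r3:-6
c16: - | r0:-21,r1:Add3,r2:Mul2,r3:-6

STATUS = TAG Add3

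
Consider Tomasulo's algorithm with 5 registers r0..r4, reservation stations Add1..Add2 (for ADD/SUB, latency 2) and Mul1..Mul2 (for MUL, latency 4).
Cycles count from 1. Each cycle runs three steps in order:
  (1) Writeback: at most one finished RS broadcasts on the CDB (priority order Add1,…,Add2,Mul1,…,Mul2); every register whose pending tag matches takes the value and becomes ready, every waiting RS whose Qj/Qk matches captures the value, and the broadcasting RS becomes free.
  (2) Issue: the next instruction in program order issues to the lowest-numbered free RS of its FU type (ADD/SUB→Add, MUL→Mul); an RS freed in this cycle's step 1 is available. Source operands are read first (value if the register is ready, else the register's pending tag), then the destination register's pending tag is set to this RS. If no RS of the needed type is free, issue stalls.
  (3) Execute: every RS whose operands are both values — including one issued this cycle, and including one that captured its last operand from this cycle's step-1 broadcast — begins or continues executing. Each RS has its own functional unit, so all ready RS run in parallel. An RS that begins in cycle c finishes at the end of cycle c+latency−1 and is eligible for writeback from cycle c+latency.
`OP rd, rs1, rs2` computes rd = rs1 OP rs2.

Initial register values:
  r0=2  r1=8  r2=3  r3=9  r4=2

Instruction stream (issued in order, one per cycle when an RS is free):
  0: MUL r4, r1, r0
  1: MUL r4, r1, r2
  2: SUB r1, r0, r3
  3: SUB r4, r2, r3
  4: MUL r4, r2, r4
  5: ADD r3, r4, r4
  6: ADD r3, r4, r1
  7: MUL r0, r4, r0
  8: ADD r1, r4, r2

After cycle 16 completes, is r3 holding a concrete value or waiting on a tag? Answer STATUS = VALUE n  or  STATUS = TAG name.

c1: issue MUL r4<-Mul1 | r0:2,r1:8,r2:3,r3:9,r4:Mul1
c2: issue MUL r4<-Mul2 | r0:2,r1:8,r2:3,r3:9,r4:Mul2
c3: issue SUB r1<-Add1 | r0:2,r1:Add1,r2:3,r3:9,r4:Mul2
c4: issue SUB r4<-Add2 | r0:2,r1:Add1,r2:3,r3:9,r4:Add2
c5: CDB Add1=-7; stall | r0:2,r1:-7,r2:3,r3:9,r4:Add2
c6: CDB Add2=-6; stall | r0:2,r1:-7,r2:3,r3:9,r4:-6
c7: CDB Mul1=16; issue MUL r4<-Mul1 | r0:2,r1:-7,r2:3,r3:9,r4:Mul1
c8: CDB Mul2=24; issue ADD r3<-Add1 | r0:2,r1:-7,r2:3,r3:Add1,r4:Mul1
c9: issue ADD r3<-Add2 | r0:2,r1:-7,r2:3,r3:Add2,r4:Mul1
c10: issue MUL r0<-Mul2 | r0:Mul2,r1:-7,r2:3,r3:Add2,r4:Mul1
c11: CDB Mul1=-18; stall | r0:Mul2,r1:-7,r2:3,r3:Add2,r4:-18
c12: stall | r0:Mul2,r1:-7,r2:3,r3:Add2,r4:-18
c13: CDB Add1=-36; issue ADD r1<-Add1 | r0:Mul2,r1:Add1,r2:3,r3:Add2,r4:-18
c14: CDB Add2=-25 | r0:Mul2,r1:Add1,r2:3,r3:-25,r4:-18
c15: CDB Add1=-15 | r0:Mul2,r1:-15,r2:3,r3:-25,r4:-18
c16: CDB Mul2=-36 | r0:-36,r1:-15,r2:3,r3:-25,r4:-18

STATUS = VALUE -25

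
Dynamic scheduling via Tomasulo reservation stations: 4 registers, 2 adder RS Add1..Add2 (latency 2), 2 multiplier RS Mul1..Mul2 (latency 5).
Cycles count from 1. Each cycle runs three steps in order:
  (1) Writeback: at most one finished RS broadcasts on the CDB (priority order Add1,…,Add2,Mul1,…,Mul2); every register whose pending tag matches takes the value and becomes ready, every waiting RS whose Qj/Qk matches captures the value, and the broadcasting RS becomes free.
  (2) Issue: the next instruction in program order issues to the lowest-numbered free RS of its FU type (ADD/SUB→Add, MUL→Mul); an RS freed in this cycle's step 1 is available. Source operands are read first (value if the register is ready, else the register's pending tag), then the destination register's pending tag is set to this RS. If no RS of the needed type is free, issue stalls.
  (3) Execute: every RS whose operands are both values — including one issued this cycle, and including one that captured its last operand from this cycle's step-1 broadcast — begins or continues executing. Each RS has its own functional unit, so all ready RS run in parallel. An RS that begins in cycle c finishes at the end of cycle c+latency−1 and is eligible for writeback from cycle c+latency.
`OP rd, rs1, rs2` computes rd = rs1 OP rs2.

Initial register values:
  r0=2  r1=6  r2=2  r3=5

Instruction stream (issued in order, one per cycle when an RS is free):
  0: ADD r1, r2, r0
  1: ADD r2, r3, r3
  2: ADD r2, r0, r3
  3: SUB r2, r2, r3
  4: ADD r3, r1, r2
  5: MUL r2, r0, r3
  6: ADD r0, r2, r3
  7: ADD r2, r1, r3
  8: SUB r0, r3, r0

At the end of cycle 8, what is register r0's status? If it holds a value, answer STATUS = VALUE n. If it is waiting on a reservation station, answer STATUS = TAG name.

c1: issue ADD r1<-Add1 | r0:2,r1:Add1,r2:2,r3:5
c2: issue ADD r2<-Add2 | r0:2,r1:Add1,r2:Add2,r3:5
c3: CDB Add1=4; issue ADD r2<-Add1 | r0:2,r1:4,r2:Add1,r3:5
c4: CDB Add2=10; issue SUB r2<-Add2 | r0:2,r1:4,r2:Add2,r3:5
c5: CDB Add1=7; issue ADD r3<-Add1 | r0:2,r1:4,r2:Add2,r3:Add1
c6: issue MUL r2<-Mul1 | r0:2,r1:4,r2:Mul1,r3:Add1
c7: CDB Add2=2; issue ADD r0<-Add2 | r0:Add2,r1:4,r2:Mul1,r3:Add1
c8: stall | r0:Add2,r1:4,r2:Mul1,r3:Add1

STATUS = TAG Add2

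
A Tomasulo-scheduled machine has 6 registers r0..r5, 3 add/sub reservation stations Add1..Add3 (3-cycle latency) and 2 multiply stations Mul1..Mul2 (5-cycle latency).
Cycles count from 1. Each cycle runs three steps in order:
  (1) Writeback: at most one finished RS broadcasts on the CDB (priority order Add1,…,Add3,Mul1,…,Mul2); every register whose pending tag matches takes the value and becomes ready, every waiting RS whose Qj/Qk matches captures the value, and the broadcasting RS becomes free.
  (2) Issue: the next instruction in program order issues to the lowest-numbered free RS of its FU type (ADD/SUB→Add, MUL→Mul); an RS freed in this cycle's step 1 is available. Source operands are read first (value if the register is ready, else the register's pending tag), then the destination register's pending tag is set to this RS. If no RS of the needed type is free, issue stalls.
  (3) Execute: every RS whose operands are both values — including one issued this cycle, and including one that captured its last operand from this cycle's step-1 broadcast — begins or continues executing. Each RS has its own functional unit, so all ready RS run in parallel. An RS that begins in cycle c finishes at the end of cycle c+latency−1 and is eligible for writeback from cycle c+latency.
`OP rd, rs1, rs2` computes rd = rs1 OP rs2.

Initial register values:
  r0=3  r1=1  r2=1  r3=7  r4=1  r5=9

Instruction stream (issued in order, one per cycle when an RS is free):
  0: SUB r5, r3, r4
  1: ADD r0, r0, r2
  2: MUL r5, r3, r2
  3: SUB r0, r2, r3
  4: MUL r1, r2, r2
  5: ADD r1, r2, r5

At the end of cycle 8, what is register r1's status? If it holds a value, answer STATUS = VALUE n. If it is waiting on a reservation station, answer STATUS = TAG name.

c1: issue SUB r5<-Add1 | r0:3,r1:1,r2:1,r3:7,r4:1,r5:Add1
c2: issue ADD r0<-Add2 | r0:Add2,r1:1,r2:1,r3:7,r4:1,r5:Add1
c3: issue MUL r5<-Mul1 | r0:Add2,r1:1,r2:1,r3:7,r4:1,r5:Mul1
c4: CDB Add1=6; issue SUB r0<-Add1 | r0:Add1,r1:1,r2:1,r3:7,r4:1,r5:Mul1
c5: CDB Add2=4; issue MUL r1<-Mul2 | r0:Add1,r1:Mul2,r2:1,r3:7,r4:1,r5:Mul1
c6: issue ADD r1<-Add2 | r0:Add1,r1:Add2,r2:1,r3:7,r4:1,r5:Mul1
c7: CDB Add1=-6 | r0:-6,r1:Add2,r2:1,r3:7,r4:1,r5:Mul1
c8: CDB Mul1=7 | r0:-6,r1:Add2,r2:1,r3:7,r4:1,r5:7

STATUS = TAG Add2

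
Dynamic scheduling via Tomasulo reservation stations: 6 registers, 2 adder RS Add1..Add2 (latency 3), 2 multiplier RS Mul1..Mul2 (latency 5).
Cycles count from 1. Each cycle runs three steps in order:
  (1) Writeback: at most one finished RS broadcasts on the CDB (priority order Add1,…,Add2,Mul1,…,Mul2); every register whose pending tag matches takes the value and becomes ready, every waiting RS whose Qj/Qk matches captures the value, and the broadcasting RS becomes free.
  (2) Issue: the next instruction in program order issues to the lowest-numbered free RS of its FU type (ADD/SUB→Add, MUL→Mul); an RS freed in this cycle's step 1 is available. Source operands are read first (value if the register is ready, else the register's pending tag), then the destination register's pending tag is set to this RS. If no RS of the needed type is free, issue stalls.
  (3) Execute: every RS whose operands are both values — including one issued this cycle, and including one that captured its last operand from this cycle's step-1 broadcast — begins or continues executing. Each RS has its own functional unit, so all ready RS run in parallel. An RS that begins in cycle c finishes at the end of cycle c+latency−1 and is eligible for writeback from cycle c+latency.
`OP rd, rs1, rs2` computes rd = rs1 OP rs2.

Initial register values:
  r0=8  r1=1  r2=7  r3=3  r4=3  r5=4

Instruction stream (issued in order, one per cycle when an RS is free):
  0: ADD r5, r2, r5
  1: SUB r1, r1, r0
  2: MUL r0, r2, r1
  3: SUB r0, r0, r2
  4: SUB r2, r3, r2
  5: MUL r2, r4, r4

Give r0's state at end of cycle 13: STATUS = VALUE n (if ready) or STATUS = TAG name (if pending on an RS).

STATUS = VALUE -56

  c1: issue ADD r5<-Add1  regs: r0:8,r1:1,r2:7,r3:3,r4:3,r5:Add1
  c2: issue SUB r1<-Add2  regs: r0:8,r1:Add2,r2:7,r3:3,r4:3,r5:Add1
  c3: issue MUL r0<-Mul1  regs: r0:Mul1,r1:Add2,r2:7,r3:3,r4:3,r5:Add1
  c4: CDB Add1=11; issue SUB r0<-Add1  regs: r0:Add1,r1:Add2,r2:7,r3:3,r4:3,r5:11
  c5: CDB Add2=-7; issue SUB r2<-Add2  regs: r0:Add1,r1:-7,r2:Add2,r3:3,r4:3,r5:11
  c6: issue MUL r2<-Mul2  regs: r0:Add1,r1:-7,r2:Mul2,r3:3,r4:3,r5:11
  c7: -  regs: r0:Add1,r1:-7,r2:Mul2,r3:3,r4:3,r5:11
  c8: CDB Add2=-4  regs: r0:Add1,r1:-7,r2:Mul2,r3:3,r4:3,r5:11
  c9: -  regs: r0:Add1,r1:-7,r2:Mul2,r3:3,r4:3,r5:11
  c10: CDB Mul1=-49  regs: r0:Add1,r1:-7,r2:Mul2,r3:3,r4:3,r5:11
  c11: CDB Mul2=9  regs: r0:Add1,r1:-7,r2:9,r3:3,r4:3,r5:11
  c12: -  regs: r0:Add1,r1:-7,r2:9,r3:3,r4:3,r5:11
  c13: CDB Add1=-56  regs: r0:-56,r1:-7,r2:9,r3:3,r4:3,r5:11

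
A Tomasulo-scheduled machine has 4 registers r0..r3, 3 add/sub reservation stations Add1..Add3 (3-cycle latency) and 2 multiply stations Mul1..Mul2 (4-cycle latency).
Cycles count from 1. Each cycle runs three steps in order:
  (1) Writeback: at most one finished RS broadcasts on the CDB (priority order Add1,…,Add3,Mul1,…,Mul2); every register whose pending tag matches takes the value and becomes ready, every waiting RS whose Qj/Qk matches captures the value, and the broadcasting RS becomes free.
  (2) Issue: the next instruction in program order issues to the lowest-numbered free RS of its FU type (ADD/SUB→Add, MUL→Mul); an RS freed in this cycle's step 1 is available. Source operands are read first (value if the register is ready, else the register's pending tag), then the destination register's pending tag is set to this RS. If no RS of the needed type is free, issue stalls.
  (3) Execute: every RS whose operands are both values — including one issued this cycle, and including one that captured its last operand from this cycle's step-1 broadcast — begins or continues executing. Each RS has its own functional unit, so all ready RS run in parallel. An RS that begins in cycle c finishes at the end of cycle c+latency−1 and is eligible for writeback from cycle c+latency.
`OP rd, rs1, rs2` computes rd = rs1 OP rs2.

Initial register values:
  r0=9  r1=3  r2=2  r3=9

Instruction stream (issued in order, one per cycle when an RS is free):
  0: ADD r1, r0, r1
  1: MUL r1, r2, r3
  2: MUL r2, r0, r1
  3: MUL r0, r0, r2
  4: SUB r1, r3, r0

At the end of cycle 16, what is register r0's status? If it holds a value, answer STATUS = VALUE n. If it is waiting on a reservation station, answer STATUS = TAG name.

c1: issue ADD r1<-Add1 | r0:9,r1:Add1,r2:2,r3:9
c2: issue MUL r1<-Mul1 | r0:9,r1:Mul1,r2:2,r3:9
c3: issue MUL r2<-Mul2 | r0:9,r1:Mul1,r2:Mul2,r3:9
c4: CDB Add1=12; stall | r0:9,r1:Mul1,r2:Mul2,r3:9
c5: stall | r0:9,r1:Mul1,r2:Mul2,r3:9
c6: CDB Mul1=18; issue MUL r0<-Mul1 | r0:Mul1,r1:18,r2:Mul2,r3:9
c7: issue SUB r1<-Add1 | r0:Mul1,r1:Add1,r2:Mul2,r3:9
c8: - | r0:Mul1,r1:Add1,r2:Mul2,r3:9
c9: - | r0:Mul1,r1:Add1,r2:Mul2,r3:9
c10: CDB Mul2=162 | r0:Mul1,r1:Add1,r2:162,r3:9
c11: - | r0:Mul1,r1:Add1,r2:162,r3:9
c12: - | r0:Mul1,r1:Add1,r2:162,r3:9
c13: - | r0:Mul1,r1:Add1,r2:162,r3:9
c14: CDB Mul1=1458 | r0:1458,r1:Add1,r2:162,r3:9
c15: - | r0:1458,r1:Add1,r2:162,r3:9
c16: - | r0:1458,r1:Add1,r2:162,r3:9

STATUS = VALUE 1458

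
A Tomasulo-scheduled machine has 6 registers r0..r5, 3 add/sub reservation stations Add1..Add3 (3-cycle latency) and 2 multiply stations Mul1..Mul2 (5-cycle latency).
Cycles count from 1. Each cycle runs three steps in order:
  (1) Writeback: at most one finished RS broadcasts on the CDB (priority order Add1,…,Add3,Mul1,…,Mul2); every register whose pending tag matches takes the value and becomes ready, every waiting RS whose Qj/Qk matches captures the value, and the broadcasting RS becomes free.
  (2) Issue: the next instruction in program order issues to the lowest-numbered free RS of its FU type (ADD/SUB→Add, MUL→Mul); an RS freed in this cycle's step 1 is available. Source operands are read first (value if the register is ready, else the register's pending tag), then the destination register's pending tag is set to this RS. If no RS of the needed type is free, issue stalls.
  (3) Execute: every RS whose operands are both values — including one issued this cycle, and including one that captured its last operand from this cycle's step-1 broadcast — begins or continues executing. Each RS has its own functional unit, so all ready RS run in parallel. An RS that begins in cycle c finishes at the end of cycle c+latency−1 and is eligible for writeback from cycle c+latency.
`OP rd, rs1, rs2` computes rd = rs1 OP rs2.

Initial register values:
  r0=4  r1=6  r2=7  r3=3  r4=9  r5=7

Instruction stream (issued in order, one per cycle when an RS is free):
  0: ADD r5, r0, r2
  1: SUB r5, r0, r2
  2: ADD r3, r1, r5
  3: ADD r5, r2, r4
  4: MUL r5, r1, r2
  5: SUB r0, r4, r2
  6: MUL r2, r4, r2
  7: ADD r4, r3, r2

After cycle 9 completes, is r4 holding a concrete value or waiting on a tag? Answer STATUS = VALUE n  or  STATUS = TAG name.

STATUS = TAG Add1

c1: issue ADD r5<-Add1 | r0:4,r1:6,r2:7,r3:3,r4:9,r5:Add1
c2: issue SUB r5<-Add2 | r0:4,r1:6,r2:7,r3:3,r4:9,r5:Add2
c3: issue ADD r3<-Add3 | r0:4,r1:6,r2:7,r3:Add3,r4:9,r5:Add2
c4: CDB Add1=11; issue ADD r5<-Add1 | r0:4,r1:6,r2:7,r3:Add3,r4:9,r5:Add1
c5: CDB Add2=-3; issue MUL r5<-Mul1 | r0:4,r1:6,r2:7,r3:Add3,r4:9,r5:Mul1
c6: issue SUB r0<-Add2 | r0:Add2,r1:6,r2:7,r3:Add3,r4:9,r5:Mul1
c7: CDB Add1=16; issue MUL r2<-Mul2 | r0:Add2,r1:6,r2:Mul2,r3:Add3,r4:9,r5:Mul1
c8: CDB Add3=3; issue ADD r4<-Add1 | r0:Add2,r1:6,r2:Mul2,r3:3,r4:Add1,r5:Mul1
c9: CDB Add2=2 | r0:2,r1:6,r2:Mul2,r3:3,r4:Add1,r5:Mul1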